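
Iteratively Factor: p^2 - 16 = (p - 4)*(p + 4)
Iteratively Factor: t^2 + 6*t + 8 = (t + 2)*(t + 4)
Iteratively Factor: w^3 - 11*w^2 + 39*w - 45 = (w - 3)*(w^2 - 8*w + 15) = (w - 5)*(w - 3)*(w - 3)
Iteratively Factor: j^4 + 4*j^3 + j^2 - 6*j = (j - 1)*(j^3 + 5*j^2 + 6*j) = (j - 1)*(j + 2)*(j^2 + 3*j) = (j - 1)*(j + 2)*(j + 3)*(j)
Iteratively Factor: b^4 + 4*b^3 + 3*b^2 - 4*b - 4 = (b + 2)*(b^3 + 2*b^2 - b - 2) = (b - 1)*(b + 2)*(b^2 + 3*b + 2) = (b - 1)*(b + 2)^2*(b + 1)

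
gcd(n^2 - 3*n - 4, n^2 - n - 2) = n + 1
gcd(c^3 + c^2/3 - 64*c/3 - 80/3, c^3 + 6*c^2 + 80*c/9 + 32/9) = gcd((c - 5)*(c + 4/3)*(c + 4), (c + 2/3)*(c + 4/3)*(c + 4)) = c^2 + 16*c/3 + 16/3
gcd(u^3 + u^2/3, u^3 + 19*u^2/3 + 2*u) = u^2 + u/3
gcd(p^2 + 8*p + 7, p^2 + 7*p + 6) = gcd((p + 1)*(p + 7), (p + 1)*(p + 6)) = p + 1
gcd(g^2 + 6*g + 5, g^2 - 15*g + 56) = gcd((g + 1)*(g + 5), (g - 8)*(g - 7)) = 1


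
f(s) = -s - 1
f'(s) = -1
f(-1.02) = 0.02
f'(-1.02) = -1.00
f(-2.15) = 1.15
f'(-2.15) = -1.00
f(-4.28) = 3.28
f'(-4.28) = -1.00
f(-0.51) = -0.49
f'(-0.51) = -1.00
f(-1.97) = 0.97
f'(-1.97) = -1.00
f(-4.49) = 3.49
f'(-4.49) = -1.00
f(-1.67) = 0.67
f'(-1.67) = -1.00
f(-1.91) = 0.91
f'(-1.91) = -1.00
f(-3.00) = 2.00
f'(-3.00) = -1.00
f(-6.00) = 5.00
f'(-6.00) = -1.00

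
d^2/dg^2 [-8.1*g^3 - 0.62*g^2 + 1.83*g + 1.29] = -48.6*g - 1.24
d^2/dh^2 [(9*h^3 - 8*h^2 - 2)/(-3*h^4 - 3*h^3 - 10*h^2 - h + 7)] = 2*(-81*h^9 + 216*h^8 + 1026*h^7 + 471*h^6 - 2061*h^5 + 1458*h^4 + 949*h^3 + 2739*h^2 - 1137*h + 534)/(27*h^12 + 81*h^11 + 351*h^10 + 594*h^9 + 1035*h^8 + 729*h^7 - 260*h^6 - 1077*h^5 - 1755*h^4 + 22*h^3 + 1449*h^2 + 147*h - 343)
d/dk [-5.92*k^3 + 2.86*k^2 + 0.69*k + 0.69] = -17.76*k^2 + 5.72*k + 0.69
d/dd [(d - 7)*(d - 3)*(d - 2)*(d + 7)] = 4*d^3 - 15*d^2 - 86*d + 245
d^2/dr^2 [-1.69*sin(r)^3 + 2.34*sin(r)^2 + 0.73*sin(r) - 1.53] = 0.5375*sin(r) - 3.8025*sin(3*r) + 4.68*cos(2*r)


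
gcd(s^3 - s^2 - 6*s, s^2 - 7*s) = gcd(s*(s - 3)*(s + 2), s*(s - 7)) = s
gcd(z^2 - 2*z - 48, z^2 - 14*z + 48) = z - 8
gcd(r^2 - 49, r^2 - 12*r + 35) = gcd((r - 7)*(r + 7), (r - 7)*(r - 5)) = r - 7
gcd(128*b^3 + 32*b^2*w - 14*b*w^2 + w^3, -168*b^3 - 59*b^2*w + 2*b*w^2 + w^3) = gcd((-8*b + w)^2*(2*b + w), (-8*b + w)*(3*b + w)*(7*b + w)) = -8*b + w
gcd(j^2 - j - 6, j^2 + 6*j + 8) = j + 2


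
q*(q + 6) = q^2 + 6*q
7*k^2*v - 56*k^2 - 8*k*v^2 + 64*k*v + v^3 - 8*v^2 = (-7*k + v)*(-k + v)*(v - 8)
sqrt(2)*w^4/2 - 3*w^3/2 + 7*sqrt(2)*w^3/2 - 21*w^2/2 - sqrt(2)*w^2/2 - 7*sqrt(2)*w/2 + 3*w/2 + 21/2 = (w - 1)*(w + 7)*(w - 3*sqrt(2)/2)*(sqrt(2)*w/2 + sqrt(2)/2)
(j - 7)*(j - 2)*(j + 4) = j^3 - 5*j^2 - 22*j + 56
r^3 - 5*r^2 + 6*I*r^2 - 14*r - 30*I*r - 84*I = (r - 7)*(r + 2)*(r + 6*I)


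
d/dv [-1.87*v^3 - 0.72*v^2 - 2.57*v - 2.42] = -5.61*v^2 - 1.44*v - 2.57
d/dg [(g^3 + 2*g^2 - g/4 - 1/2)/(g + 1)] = (8*g^3 + 20*g^2 + 16*g + 1)/(4*(g^2 + 2*g + 1))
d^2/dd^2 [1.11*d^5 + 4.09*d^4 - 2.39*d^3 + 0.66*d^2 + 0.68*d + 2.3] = 22.2*d^3 + 49.08*d^2 - 14.34*d + 1.32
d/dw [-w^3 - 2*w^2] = w*(-3*w - 4)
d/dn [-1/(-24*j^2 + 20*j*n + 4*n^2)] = (5*j + 2*n)/(4*(-6*j^2 + 5*j*n + n^2)^2)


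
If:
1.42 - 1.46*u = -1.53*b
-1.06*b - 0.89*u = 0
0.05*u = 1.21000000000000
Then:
No Solution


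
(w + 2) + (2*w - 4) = 3*w - 2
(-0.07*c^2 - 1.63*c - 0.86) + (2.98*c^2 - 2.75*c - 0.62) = 2.91*c^2 - 4.38*c - 1.48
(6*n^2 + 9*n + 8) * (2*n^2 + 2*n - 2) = 12*n^4 + 30*n^3 + 22*n^2 - 2*n - 16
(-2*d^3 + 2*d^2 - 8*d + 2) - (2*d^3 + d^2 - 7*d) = -4*d^3 + d^2 - d + 2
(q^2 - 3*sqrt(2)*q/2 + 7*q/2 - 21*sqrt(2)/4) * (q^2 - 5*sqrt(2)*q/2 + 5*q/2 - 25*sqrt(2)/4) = q^4 - 4*sqrt(2)*q^3 + 6*q^3 - 24*sqrt(2)*q^2 + 65*q^2/4 - 35*sqrt(2)*q + 45*q + 525/8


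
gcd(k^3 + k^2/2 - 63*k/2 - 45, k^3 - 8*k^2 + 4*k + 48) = k - 6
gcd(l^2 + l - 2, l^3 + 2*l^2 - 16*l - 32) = l + 2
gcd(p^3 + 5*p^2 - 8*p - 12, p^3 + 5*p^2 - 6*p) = p + 6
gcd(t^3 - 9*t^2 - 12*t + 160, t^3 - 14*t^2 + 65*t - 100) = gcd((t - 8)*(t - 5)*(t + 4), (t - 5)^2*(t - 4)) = t - 5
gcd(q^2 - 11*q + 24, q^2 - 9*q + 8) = q - 8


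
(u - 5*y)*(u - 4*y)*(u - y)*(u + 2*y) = u^4 - 8*u^3*y + 9*u^2*y^2 + 38*u*y^3 - 40*y^4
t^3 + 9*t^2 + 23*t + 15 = (t + 1)*(t + 3)*(t + 5)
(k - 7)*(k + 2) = k^2 - 5*k - 14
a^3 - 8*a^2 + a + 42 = (a - 7)*(a - 3)*(a + 2)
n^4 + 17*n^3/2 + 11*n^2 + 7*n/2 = n*(n + 1/2)*(n + 1)*(n + 7)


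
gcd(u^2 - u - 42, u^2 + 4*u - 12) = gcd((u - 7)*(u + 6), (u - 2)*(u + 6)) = u + 6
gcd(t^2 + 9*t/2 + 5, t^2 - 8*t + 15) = 1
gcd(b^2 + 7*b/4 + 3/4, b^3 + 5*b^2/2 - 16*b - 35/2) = b + 1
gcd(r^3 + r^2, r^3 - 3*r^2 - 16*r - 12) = r + 1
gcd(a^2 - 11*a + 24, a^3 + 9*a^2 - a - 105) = a - 3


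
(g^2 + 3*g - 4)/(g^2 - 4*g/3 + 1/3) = 3*(g + 4)/(3*g - 1)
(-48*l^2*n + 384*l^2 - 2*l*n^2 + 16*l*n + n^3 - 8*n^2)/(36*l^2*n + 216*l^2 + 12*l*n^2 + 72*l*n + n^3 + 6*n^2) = (-8*l*n + 64*l + n^2 - 8*n)/(6*l*n + 36*l + n^2 + 6*n)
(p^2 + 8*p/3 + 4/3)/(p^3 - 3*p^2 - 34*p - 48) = (p + 2/3)/(p^2 - 5*p - 24)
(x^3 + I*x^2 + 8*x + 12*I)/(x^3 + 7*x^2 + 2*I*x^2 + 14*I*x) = (x^2 - I*x + 6)/(x*(x + 7))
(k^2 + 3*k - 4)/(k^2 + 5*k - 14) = (k^2 + 3*k - 4)/(k^2 + 5*k - 14)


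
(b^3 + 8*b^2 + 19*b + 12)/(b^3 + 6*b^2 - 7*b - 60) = (b^2 + 4*b + 3)/(b^2 + 2*b - 15)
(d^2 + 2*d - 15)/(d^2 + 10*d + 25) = (d - 3)/(d + 5)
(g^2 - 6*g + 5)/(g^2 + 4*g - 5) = (g - 5)/(g + 5)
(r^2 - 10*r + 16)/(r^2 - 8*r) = (r - 2)/r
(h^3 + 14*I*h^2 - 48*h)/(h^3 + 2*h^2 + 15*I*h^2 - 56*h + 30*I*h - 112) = h*(h + 6*I)/(h^2 + h*(2 + 7*I) + 14*I)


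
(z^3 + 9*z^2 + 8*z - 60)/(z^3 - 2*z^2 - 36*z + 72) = (z + 5)/(z - 6)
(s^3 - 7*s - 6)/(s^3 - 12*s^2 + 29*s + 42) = (s^2 - s - 6)/(s^2 - 13*s + 42)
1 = 1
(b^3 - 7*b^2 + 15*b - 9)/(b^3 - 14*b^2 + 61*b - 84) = (b^2 - 4*b + 3)/(b^2 - 11*b + 28)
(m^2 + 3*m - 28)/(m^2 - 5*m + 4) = (m + 7)/(m - 1)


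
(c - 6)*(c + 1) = c^2 - 5*c - 6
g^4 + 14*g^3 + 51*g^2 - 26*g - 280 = (g - 2)*(g + 4)*(g + 5)*(g + 7)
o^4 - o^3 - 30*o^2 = o^2*(o - 6)*(o + 5)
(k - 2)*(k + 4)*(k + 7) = k^3 + 9*k^2 + 6*k - 56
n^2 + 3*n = n*(n + 3)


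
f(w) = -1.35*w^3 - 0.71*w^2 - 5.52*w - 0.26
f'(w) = -4.05*w^2 - 1.42*w - 5.52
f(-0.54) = 2.73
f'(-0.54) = -5.93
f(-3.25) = 56.52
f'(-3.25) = -43.68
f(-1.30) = 8.68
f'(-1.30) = -10.52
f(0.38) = -2.53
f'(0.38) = -6.64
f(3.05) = -62.00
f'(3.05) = -47.53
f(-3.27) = 57.40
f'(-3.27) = -44.18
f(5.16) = -233.12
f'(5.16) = -120.68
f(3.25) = -72.04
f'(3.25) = -52.91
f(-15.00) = 4479.04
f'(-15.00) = -895.47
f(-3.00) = 46.36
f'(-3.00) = -37.71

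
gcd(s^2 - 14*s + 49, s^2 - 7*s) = s - 7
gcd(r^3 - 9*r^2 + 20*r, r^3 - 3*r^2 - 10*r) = r^2 - 5*r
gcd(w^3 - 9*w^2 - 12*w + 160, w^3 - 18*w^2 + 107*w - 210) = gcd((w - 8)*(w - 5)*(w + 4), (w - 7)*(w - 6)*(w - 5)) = w - 5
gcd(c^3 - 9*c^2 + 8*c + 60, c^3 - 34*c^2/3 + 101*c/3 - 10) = c^2 - 11*c + 30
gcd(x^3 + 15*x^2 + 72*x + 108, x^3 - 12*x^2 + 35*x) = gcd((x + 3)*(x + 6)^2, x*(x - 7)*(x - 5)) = 1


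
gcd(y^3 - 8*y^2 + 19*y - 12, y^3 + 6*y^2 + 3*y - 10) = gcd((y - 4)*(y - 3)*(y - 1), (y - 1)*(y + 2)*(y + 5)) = y - 1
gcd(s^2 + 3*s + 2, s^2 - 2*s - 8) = s + 2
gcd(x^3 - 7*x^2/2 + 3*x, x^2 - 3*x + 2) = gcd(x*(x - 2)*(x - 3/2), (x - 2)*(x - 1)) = x - 2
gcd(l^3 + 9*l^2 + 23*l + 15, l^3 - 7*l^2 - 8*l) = l + 1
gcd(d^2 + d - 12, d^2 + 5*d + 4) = d + 4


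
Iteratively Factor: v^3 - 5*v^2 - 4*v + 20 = (v + 2)*(v^2 - 7*v + 10) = (v - 2)*(v + 2)*(v - 5)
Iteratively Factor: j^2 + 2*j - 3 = (j - 1)*(j + 3)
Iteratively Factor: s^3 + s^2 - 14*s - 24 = (s + 2)*(s^2 - s - 12) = (s + 2)*(s + 3)*(s - 4)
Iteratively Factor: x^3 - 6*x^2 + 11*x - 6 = (x - 3)*(x^2 - 3*x + 2) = (x - 3)*(x - 1)*(x - 2)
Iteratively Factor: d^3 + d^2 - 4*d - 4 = (d - 2)*(d^2 + 3*d + 2) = (d - 2)*(d + 1)*(d + 2)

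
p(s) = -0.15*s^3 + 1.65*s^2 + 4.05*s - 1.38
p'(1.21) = 7.38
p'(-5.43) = -27.14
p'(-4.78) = -22.01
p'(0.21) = 4.72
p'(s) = -0.45*s^2 + 3.3*s + 4.05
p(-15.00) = 815.37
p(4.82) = 39.68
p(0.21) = -0.46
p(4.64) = 37.95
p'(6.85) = 5.54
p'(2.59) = 9.58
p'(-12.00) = -100.35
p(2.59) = 17.57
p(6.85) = 55.57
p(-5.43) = 49.29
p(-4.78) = 33.34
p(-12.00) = 446.82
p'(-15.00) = -146.70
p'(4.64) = 9.67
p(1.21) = 5.67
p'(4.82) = 9.50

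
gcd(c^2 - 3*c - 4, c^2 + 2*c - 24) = c - 4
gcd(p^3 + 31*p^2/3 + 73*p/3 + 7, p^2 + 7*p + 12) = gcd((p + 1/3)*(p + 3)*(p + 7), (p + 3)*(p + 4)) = p + 3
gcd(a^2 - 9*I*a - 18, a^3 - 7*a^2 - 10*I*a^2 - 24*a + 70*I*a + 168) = a - 6*I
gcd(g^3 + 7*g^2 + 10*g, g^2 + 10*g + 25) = g + 5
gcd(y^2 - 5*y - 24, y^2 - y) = 1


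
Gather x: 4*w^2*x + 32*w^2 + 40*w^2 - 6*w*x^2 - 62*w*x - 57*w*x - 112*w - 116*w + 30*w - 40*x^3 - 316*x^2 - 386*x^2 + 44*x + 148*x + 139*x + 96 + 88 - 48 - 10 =72*w^2 - 198*w - 40*x^3 + x^2*(-6*w - 702) + x*(4*w^2 - 119*w + 331) + 126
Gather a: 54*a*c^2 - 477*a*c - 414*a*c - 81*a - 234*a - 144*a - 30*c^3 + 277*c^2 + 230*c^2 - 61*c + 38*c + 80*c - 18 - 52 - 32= a*(54*c^2 - 891*c - 459) - 30*c^3 + 507*c^2 + 57*c - 102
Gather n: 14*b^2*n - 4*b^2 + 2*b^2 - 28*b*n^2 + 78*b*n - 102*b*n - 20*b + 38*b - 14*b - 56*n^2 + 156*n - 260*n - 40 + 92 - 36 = -2*b^2 + 4*b + n^2*(-28*b - 56) + n*(14*b^2 - 24*b - 104) + 16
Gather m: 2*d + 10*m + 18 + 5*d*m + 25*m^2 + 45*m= 2*d + 25*m^2 + m*(5*d + 55) + 18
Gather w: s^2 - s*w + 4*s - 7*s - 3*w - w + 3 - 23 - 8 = s^2 - 3*s + w*(-s - 4) - 28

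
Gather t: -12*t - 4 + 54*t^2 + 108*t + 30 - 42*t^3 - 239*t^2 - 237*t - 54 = -42*t^3 - 185*t^2 - 141*t - 28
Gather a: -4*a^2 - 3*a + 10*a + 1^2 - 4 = -4*a^2 + 7*a - 3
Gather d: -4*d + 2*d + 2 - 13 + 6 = -2*d - 5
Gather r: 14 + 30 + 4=48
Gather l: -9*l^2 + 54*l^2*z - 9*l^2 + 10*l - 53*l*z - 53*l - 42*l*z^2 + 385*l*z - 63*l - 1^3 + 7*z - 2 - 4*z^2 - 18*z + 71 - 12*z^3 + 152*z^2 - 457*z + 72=l^2*(54*z - 18) + l*(-42*z^2 + 332*z - 106) - 12*z^3 + 148*z^2 - 468*z + 140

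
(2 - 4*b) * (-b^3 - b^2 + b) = 4*b^4 + 2*b^3 - 6*b^2 + 2*b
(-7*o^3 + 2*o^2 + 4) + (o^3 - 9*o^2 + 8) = -6*o^3 - 7*o^2 + 12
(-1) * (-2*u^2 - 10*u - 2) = 2*u^2 + 10*u + 2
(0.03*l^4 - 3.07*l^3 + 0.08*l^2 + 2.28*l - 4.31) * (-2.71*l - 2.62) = -0.0813*l^5 + 8.2411*l^4 + 7.8266*l^3 - 6.3884*l^2 + 5.7065*l + 11.2922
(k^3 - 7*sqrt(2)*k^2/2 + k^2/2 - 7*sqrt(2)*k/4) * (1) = k^3 - 7*sqrt(2)*k^2/2 + k^2/2 - 7*sqrt(2)*k/4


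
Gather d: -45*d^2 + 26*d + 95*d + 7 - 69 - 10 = -45*d^2 + 121*d - 72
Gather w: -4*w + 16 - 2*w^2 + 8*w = -2*w^2 + 4*w + 16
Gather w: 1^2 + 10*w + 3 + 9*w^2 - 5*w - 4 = 9*w^2 + 5*w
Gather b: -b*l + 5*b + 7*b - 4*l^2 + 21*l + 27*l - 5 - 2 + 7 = b*(12 - l) - 4*l^2 + 48*l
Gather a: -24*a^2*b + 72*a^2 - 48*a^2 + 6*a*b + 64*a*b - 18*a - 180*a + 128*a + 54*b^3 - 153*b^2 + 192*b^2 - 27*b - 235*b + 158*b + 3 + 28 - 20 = a^2*(24 - 24*b) + a*(70*b - 70) + 54*b^3 + 39*b^2 - 104*b + 11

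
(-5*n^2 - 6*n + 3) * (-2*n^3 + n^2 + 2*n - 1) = 10*n^5 + 7*n^4 - 22*n^3 - 4*n^2 + 12*n - 3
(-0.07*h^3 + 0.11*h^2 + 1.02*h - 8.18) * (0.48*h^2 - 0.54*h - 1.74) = -0.0336*h^5 + 0.0906*h^4 + 0.552*h^3 - 4.6686*h^2 + 2.6424*h + 14.2332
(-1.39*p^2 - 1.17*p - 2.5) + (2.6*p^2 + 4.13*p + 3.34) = 1.21*p^2 + 2.96*p + 0.84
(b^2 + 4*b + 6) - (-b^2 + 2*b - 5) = 2*b^2 + 2*b + 11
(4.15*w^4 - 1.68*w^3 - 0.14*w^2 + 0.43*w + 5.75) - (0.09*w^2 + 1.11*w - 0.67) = 4.15*w^4 - 1.68*w^3 - 0.23*w^2 - 0.68*w + 6.42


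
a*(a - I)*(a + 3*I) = a^3 + 2*I*a^2 + 3*a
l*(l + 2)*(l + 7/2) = l^3 + 11*l^2/2 + 7*l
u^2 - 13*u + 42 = (u - 7)*(u - 6)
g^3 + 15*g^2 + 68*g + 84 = (g + 2)*(g + 6)*(g + 7)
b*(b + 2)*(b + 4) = b^3 + 6*b^2 + 8*b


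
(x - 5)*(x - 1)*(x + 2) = x^3 - 4*x^2 - 7*x + 10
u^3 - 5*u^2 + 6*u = u*(u - 3)*(u - 2)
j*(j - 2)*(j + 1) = j^3 - j^2 - 2*j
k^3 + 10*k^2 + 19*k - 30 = (k - 1)*(k + 5)*(k + 6)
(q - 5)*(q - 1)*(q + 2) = q^3 - 4*q^2 - 7*q + 10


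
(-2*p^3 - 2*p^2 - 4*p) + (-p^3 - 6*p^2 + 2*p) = -3*p^3 - 8*p^2 - 2*p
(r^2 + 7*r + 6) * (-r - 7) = -r^3 - 14*r^2 - 55*r - 42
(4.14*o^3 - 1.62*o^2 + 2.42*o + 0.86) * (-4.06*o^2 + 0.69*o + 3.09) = -16.8084*o^5 + 9.4338*o^4 + 1.8496*o^3 - 6.8276*o^2 + 8.0712*o + 2.6574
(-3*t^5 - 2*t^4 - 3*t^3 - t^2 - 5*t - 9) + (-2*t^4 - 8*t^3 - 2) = -3*t^5 - 4*t^4 - 11*t^3 - t^2 - 5*t - 11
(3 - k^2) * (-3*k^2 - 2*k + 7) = 3*k^4 + 2*k^3 - 16*k^2 - 6*k + 21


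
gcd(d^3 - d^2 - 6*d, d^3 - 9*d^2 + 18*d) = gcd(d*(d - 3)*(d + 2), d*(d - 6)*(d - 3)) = d^2 - 3*d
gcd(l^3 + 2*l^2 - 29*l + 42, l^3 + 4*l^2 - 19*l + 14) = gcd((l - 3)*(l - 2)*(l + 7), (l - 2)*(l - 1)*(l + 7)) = l^2 + 5*l - 14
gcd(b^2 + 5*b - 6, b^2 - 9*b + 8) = b - 1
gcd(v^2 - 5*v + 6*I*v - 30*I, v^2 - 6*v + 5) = v - 5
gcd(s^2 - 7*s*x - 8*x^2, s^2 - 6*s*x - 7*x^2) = s + x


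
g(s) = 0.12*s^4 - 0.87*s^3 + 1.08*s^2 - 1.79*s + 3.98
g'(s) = 0.48*s^3 - 2.61*s^2 + 2.16*s - 1.79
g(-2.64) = 38.07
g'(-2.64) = -34.51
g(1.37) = 1.74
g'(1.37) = -2.50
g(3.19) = -6.56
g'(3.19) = -5.88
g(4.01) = -10.90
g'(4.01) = -4.15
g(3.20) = -6.61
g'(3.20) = -5.88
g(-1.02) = 7.98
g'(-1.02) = -7.22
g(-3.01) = 52.73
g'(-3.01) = -45.03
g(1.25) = 2.02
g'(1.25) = -2.23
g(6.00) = -0.28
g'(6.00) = 20.89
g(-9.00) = 1529.12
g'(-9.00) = -582.56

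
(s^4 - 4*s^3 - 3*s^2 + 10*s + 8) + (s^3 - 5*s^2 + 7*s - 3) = s^4 - 3*s^3 - 8*s^2 + 17*s + 5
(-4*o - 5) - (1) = -4*o - 6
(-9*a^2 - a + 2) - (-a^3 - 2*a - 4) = a^3 - 9*a^2 + a + 6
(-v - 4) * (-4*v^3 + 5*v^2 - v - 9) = 4*v^4 + 11*v^3 - 19*v^2 + 13*v + 36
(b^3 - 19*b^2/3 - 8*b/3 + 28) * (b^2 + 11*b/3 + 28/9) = b^5 - 8*b^4/3 - 205*b^3/9 - 40*b^2/27 + 2548*b/27 + 784/9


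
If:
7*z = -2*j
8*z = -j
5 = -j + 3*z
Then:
No Solution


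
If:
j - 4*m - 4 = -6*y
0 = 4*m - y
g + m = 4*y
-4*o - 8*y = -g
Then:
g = 15*y/4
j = 4 - 5*y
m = y/4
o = -17*y/16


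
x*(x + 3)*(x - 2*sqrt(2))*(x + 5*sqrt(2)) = x^4 + 3*x^3 + 3*sqrt(2)*x^3 - 20*x^2 + 9*sqrt(2)*x^2 - 60*x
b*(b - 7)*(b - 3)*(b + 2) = b^4 - 8*b^3 + b^2 + 42*b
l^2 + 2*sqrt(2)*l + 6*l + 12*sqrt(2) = (l + 6)*(l + 2*sqrt(2))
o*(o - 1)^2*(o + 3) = o^4 + o^3 - 5*o^2 + 3*o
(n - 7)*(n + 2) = n^2 - 5*n - 14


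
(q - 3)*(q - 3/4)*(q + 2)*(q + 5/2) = q^4 + 3*q^3/4 - 77*q^2/8 - 69*q/8 + 45/4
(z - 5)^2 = z^2 - 10*z + 25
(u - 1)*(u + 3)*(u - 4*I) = u^3 + 2*u^2 - 4*I*u^2 - 3*u - 8*I*u + 12*I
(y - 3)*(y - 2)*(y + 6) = y^3 + y^2 - 24*y + 36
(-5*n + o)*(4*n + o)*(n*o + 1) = -20*n^3*o - n^2*o^2 - 20*n^2 + n*o^3 - n*o + o^2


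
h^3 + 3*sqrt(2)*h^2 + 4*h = h*(h + sqrt(2))*(h + 2*sqrt(2))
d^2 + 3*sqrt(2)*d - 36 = (d - 3*sqrt(2))*(d + 6*sqrt(2))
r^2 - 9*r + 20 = (r - 5)*(r - 4)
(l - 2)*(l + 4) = l^2 + 2*l - 8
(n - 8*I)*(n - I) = n^2 - 9*I*n - 8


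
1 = 1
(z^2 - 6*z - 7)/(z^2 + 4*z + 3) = (z - 7)/(z + 3)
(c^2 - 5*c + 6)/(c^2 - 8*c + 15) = (c - 2)/(c - 5)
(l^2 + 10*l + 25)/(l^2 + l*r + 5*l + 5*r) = (l + 5)/(l + r)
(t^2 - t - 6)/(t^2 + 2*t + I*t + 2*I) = (t - 3)/(t + I)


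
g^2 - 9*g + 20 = (g - 5)*(g - 4)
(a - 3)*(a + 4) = a^2 + a - 12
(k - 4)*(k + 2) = k^2 - 2*k - 8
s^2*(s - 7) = s^3 - 7*s^2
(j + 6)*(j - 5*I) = j^2 + 6*j - 5*I*j - 30*I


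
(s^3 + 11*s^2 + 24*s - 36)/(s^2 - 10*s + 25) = (s^3 + 11*s^2 + 24*s - 36)/(s^2 - 10*s + 25)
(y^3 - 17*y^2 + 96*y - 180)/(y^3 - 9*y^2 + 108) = (y - 5)/(y + 3)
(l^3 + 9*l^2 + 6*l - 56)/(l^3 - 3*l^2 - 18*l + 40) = (l + 7)/(l - 5)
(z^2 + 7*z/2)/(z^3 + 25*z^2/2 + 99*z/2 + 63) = z/(z^2 + 9*z + 18)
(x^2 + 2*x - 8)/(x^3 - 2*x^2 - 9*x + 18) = (x + 4)/(x^2 - 9)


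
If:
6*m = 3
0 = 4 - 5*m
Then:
No Solution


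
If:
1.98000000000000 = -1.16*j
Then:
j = -1.71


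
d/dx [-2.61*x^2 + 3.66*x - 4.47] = 3.66 - 5.22*x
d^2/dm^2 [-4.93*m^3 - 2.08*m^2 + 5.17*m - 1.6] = -29.58*m - 4.16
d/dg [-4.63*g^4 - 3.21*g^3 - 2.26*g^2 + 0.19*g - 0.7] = -18.52*g^3 - 9.63*g^2 - 4.52*g + 0.19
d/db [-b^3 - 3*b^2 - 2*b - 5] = -3*b^2 - 6*b - 2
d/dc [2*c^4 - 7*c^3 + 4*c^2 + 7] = c*(8*c^2 - 21*c + 8)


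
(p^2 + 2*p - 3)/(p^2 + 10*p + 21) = (p - 1)/(p + 7)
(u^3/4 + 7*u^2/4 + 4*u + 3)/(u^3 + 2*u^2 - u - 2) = (u^2 + 5*u + 6)/(4*(u^2 - 1))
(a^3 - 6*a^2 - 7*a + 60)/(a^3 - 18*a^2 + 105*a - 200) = (a^2 - a - 12)/(a^2 - 13*a + 40)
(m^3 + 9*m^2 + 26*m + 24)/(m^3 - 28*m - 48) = (m + 3)/(m - 6)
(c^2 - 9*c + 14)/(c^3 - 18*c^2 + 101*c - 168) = (c - 2)/(c^2 - 11*c + 24)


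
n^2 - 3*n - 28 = (n - 7)*(n + 4)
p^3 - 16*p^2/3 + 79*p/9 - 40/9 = (p - 8/3)*(p - 5/3)*(p - 1)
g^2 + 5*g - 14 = (g - 2)*(g + 7)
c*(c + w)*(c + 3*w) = c^3 + 4*c^2*w + 3*c*w^2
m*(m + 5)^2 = m^3 + 10*m^2 + 25*m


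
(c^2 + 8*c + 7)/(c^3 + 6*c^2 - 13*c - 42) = (c + 1)/(c^2 - c - 6)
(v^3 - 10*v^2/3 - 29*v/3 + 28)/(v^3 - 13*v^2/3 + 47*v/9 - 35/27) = 9*(v^2 - v - 12)/(9*v^2 - 18*v + 5)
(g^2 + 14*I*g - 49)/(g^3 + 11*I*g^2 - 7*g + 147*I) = 1/(g - 3*I)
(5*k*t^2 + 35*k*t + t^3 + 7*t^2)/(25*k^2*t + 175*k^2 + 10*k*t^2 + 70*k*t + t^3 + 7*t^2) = t/(5*k + t)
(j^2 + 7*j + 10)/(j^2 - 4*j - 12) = (j + 5)/(j - 6)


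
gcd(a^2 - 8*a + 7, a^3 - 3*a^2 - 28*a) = a - 7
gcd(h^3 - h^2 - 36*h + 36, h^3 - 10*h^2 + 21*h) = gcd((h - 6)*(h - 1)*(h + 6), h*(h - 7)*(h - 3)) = 1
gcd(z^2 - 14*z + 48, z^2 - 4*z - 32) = z - 8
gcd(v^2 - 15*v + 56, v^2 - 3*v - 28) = v - 7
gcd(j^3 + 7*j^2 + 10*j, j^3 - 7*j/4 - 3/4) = 1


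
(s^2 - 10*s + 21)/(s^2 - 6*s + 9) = (s - 7)/(s - 3)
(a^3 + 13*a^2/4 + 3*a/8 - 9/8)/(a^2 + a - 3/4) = (4*a^2 + 15*a + 9)/(2*(2*a + 3))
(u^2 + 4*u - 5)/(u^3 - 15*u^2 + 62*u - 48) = (u + 5)/(u^2 - 14*u + 48)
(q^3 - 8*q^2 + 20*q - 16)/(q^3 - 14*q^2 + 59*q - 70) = (q^2 - 6*q + 8)/(q^2 - 12*q + 35)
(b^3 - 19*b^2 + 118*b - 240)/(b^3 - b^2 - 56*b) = (b^2 - 11*b + 30)/(b*(b + 7))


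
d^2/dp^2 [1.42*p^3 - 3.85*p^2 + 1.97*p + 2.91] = 8.52*p - 7.7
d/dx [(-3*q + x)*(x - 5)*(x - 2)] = -6*q*x + 21*q + 3*x^2 - 14*x + 10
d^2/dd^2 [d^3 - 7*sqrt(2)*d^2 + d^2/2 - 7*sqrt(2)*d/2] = 6*d - 14*sqrt(2) + 1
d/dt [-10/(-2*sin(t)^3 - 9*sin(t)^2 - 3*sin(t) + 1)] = 30*(-6*sin(t) + cos(2*t) - 2)*cos(t)/(2*sin(t)^3 + 9*sin(t)^2 + 3*sin(t) - 1)^2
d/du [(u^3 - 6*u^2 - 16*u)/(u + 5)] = (2*u^3 + 9*u^2 - 60*u - 80)/(u^2 + 10*u + 25)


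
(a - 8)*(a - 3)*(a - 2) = a^3 - 13*a^2 + 46*a - 48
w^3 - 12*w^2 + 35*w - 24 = (w - 8)*(w - 3)*(w - 1)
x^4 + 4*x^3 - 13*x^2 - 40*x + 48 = (x - 3)*(x - 1)*(x + 4)^2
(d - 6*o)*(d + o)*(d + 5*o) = d^3 - 31*d*o^2 - 30*o^3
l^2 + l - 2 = (l - 1)*(l + 2)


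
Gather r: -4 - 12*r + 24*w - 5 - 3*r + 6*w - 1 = -15*r + 30*w - 10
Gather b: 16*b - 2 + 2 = 16*b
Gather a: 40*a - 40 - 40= 40*a - 80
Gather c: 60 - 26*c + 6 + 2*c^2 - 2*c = 2*c^2 - 28*c + 66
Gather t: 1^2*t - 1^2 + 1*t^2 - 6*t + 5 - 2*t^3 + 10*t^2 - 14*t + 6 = -2*t^3 + 11*t^2 - 19*t + 10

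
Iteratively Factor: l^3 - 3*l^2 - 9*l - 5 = (l + 1)*(l^2 - 4*l - 5) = (l + 1)^2*(l - 5)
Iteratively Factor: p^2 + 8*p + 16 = (p + 4)*(p + 4)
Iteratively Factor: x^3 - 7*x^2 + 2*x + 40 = (x - 5)*(x^2 - 2*x - 8) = (x - 5)*(x + 2)*(x - 4)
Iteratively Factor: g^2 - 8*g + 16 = (g - 4)*(g - 4)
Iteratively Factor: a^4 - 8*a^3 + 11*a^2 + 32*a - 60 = (a - 3)*(a^3 - 5*a^2 - 4*a + 20) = (a - 3)*(a + 2)*(a^2 - 7*a + 10) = (a - 5)*(a - 3)*(a + 2)*(a - 2)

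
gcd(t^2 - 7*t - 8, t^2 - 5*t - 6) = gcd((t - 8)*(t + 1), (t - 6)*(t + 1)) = t + 1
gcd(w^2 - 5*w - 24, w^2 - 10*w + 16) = w - 8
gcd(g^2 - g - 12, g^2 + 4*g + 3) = g + 3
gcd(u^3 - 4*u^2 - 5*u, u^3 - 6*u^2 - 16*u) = u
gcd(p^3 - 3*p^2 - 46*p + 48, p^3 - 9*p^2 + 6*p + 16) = p - 8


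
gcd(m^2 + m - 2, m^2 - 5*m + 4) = m - 1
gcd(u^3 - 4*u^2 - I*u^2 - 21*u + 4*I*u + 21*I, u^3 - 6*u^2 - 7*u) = u - 7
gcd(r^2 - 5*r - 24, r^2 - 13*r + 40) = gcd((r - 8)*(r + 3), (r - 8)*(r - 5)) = r - 8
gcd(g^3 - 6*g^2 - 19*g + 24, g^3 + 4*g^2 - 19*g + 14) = g - 1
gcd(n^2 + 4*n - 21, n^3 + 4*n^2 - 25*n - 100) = 1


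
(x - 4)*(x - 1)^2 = x^3 - 6*x^2 + 9*x - 4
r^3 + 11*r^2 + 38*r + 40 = (r + 2)*(r + 4)*(r + 5)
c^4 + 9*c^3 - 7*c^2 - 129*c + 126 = (c - 3)*(c - 1)*(c + 6)*(c + 7)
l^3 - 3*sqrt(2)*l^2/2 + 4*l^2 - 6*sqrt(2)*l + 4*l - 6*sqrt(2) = (l + 2)^2*(l - 3*sqrt(2)/2)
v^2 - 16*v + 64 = (v - 8)^2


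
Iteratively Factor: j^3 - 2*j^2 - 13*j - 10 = (j + 2)*(j^2 - 4*j - 5) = (j + 1)*(j + 2)*(j - 5)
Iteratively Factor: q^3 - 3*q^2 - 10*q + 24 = (q - 2)*(q^2 - q - 12) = (q - 4)*(q - 2)*(q + 3)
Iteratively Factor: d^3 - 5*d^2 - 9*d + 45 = (d + 3)*(d^2 - 8*d + 15) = (d - 3)*(d + 3)*(d - 5)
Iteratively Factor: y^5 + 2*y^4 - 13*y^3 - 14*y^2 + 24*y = (y + 2)*(y^4 - 13*y^2 + 12*y) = y*(y + 2)*(y^3 - 13*y + 12) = y*(y - 1)*(y + 2)*(y^2 + y - 12) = y*(y - 3)*(y - 1)*(y + 2)*(y + 4)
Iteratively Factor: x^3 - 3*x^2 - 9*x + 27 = (x - 3)*(x^2 - 9) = (x - 3)*(x + 3)*(x - 3)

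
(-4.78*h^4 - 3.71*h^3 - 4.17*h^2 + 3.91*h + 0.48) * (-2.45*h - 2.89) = 11.711*h^5 + 22.9037*h^4 + 20.9384*h^3 + 2.4718*h^2 - 12.4759*h - 1.3872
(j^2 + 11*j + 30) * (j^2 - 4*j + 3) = j^4 + 7*j^3 - 11*j^2 - 87*j + 90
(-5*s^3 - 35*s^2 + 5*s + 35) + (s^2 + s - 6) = -5*s^3 - 34*s^2 + 6*s + 29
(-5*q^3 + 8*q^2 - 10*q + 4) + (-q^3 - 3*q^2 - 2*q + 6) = -6*q^3 + 5*q^2 - 12*q + 10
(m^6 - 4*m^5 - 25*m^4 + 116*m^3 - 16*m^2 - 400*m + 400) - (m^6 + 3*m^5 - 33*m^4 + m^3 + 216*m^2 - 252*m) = -7*m^5 + 8*m^4 + 115*m^3 - 232*m^2 - 148*m + 400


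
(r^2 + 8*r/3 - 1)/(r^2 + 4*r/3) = (3*r^2 + 8*r - 3)/(r*(3*r + 4))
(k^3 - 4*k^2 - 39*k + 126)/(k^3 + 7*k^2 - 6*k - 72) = (k - 7)/(k + 4)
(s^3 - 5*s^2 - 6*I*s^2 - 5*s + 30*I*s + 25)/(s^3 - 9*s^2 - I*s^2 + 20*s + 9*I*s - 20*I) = (s - 5*I)/(s - 4)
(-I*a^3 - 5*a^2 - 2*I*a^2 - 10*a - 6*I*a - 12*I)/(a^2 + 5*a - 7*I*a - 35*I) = (-I*a^3 + a^2*(-5 - 2*I) + a*(-10 - 6*I) - 12*I)/(a^2 + a*(5 - 7*I) - 35*I)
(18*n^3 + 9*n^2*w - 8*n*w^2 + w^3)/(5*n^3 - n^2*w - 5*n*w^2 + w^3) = (18*n^2 - 9*n*w + w^2)/(5*n^2 - 6*n*w + w^2)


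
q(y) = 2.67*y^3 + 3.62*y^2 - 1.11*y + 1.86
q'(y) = 8.01*y^2 + 7.24*y - 1.11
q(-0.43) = 2.79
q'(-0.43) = -2.74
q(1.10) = 8.57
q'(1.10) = 16.55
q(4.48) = 309.62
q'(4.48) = 192.09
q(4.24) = 265.75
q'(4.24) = 173.59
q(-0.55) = 3.12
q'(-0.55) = -2.67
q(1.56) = 19.07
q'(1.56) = 29.68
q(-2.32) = -9.42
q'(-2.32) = 25.21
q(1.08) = 8.25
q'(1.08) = 16.05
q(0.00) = 1.86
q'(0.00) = -1.11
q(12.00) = 5123.58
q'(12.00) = 1239.21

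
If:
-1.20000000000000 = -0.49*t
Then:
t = 2.45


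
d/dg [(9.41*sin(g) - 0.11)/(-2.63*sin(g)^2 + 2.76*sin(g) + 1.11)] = (24.7483*sin(g)^2 - 0.578600000000002*sin(g) + 10.7487)*cos(g)/(6.9169*sin(g)^4 - 14.5176*sin(g)^3 + 1.779*sin(g)^2 + 6.1272*sin(g) + 1.2321)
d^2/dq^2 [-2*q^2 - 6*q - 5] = -4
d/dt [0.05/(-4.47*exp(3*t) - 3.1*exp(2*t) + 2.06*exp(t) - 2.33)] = (0.6705*exp(2*t) + 0.31*exp(t) - 0.103)*exp(t)/(4.47*exp(3*t) + 3.1*exp(2*t) - 2.06*exp(t) + 2.33)^2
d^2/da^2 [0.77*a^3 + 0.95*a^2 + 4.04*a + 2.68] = 4.62*a + 1.9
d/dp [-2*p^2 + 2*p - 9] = 2 - 4*p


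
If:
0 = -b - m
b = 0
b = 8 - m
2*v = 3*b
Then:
No Solution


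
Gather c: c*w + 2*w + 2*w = c*w + 4*w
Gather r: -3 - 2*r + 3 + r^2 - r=r^2 - 3*r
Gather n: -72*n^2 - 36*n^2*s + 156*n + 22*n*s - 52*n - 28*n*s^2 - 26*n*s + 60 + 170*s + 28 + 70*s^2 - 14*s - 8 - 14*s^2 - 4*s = n^2*(-36*s - 72) + n*(-28*s^2 - 4*s + 104) + 56*s^2 + 152*s + 80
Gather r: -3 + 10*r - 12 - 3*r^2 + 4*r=-3*r^2 + 14*r - 15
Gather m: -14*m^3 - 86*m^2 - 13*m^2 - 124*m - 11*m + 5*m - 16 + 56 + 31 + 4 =-14*m^3 - 99*m^2 - 130*m + 75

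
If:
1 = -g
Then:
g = -1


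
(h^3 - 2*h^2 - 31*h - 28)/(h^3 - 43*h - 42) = (h + 4)/(h + 6)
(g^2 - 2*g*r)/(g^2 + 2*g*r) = (g - 2*r)/(g + 2*r)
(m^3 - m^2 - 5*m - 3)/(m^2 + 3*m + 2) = (m^2 - 2*m - 3)/(m + 2)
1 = 1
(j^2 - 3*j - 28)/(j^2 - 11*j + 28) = (j + 4)/(j - 4)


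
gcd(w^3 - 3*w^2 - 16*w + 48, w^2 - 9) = w - 3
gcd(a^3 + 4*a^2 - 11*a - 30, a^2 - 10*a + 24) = 1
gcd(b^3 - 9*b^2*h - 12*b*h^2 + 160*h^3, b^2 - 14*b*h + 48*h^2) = b - 8*h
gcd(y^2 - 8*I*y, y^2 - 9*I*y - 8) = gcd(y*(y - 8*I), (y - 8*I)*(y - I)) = y - 8*I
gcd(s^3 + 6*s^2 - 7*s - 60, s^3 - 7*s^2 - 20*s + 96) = s^2 + s - 12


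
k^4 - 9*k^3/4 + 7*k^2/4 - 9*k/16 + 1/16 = (k - 1)*(k - 1/2)^2*(k - 1/4)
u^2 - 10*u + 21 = (u - 7)*(u - 3)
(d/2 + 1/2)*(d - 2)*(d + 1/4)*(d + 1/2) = d^4/2 - d^3/8 - 21*d^2/16 - 13*d/16 - 1/8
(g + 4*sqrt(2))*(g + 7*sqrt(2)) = g^2 + 11*sqrt(2)*g + 56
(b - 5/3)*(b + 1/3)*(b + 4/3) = b^3 - 7*b/3 - 20/27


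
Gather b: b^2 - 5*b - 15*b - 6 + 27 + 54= b^2 - 20*b + 75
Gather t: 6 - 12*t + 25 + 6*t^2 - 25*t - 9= 6*t^2 - 37*t + 22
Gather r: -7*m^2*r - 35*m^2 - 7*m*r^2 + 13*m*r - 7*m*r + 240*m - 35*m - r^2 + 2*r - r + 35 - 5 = -35*m^2 + 205*m + r^2*(-7*m - 1) + r*(-7*m^2 + 6*m + 1) + 30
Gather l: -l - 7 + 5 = -l - 2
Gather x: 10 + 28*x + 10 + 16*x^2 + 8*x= 16*x^2 + 36*x + 20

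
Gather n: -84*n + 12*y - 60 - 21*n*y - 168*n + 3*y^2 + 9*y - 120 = n*(-21*y - 252) + 3*y^2 + 21*y - 180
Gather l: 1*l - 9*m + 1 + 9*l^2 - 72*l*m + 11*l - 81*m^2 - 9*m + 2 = 9*l^2 + l*(12 - 72*m) - 81*m^2 - 18*m + 3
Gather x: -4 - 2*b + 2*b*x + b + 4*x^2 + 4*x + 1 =-b + 4*x^2 + x*(2*b + 4) - 3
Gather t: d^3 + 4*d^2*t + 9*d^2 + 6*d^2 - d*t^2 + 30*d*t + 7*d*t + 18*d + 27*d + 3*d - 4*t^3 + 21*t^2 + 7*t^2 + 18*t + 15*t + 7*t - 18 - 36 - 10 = d^3 + 15*d^2 + 48*d - 4*t^3 + t^2*(28 - d) + t*(4*d^2 + 37*d + 40) - 64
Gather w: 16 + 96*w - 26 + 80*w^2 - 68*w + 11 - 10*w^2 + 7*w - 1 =70*w^2 + 35*w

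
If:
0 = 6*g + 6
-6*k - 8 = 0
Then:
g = -1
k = -4/3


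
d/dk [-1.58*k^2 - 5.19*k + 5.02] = -3.16*k - 5.19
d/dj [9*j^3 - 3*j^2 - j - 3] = 27*j^2 - 6*j - 1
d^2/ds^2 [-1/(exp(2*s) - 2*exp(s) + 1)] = (-4*exp(s) - 2)*exp(s)/(exp(4*s) - 4*exp(3*s) + 6*exp(2*s) - 4*exp(s) + 1)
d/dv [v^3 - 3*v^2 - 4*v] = 3*v^2 - 6*v - 4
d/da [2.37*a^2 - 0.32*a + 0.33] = 4.74*a - 0.32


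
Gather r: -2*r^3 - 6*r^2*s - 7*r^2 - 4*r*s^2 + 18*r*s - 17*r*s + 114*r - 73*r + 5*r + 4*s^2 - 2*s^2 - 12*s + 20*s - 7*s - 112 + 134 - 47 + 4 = -2*r^3 + r^2*(-6*s - 7) + r*(-4*s^2 + s + 46) + 2*s^2 + s - 21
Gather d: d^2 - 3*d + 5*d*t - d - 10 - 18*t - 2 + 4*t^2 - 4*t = d^2 + d*(5*t - 4) + 4*t^2 - 22*t - 12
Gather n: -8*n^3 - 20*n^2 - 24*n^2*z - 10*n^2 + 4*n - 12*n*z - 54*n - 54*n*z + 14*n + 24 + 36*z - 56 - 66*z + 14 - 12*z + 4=-8*n^3 + n^2*(-24*z - 30) + n*(-66*z - 36) - 42*z - 14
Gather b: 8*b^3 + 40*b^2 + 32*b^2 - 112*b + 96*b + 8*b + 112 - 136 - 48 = 8*b^3 + 72*b^2 - 8*b - 72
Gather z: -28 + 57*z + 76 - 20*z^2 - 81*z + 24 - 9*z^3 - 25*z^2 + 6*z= -9*z^3 - 45*z^2 - 18*z + 72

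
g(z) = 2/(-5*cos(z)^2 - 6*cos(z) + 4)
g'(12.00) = 0.72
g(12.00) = -0.43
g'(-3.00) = -0.04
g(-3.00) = 0.40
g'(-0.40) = 0.36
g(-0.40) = -0.35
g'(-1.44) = 1.48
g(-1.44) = 0.64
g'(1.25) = -6.69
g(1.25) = 1.24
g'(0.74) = -1.81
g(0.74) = -0.63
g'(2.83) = 0.08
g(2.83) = 0.39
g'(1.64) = -0.55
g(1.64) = 0.46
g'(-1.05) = 381.83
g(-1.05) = -8.96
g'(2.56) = 0.08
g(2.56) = 0.36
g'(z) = 2*(-10*sin(z)*cos(z) - 6*sin(z))/(-5*cos(z)^2 - 6*cos(z) + 4)^2 = -4*(5*cos(z) + 3)*sin(z)/(5*cos(z)^2 + 6*cos(z) - 4)^2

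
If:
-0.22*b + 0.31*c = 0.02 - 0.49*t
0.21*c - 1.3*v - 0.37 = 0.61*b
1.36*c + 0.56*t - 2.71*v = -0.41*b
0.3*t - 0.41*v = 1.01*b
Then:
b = -2.58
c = 7.39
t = -5.80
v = 2.12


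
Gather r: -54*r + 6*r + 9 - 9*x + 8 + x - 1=-48*r - 8*x + 16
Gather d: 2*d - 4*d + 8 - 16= -2*d - 8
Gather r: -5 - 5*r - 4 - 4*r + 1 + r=-8*r - 8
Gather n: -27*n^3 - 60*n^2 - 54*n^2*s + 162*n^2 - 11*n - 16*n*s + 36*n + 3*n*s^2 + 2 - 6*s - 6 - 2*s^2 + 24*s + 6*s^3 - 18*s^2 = -27*n^3 + n^2*(102 - 54*s) + n*(3*s^2 - 16*s + 25) + 6*s^3 - 20*s^2 + 18*s - 4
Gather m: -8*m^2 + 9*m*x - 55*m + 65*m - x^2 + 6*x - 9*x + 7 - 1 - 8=-8*m^2 + m*(9*x + 10) - x^2 - 3*x - 2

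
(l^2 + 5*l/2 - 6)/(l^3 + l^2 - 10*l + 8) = (l - 3/2)/(l^2 - 3*l + 2)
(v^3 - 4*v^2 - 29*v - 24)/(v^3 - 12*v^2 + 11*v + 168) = (v + 1)/(v - 7)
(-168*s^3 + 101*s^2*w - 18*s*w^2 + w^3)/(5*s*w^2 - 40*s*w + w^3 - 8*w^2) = (-168*s^3 + 101*s^2*w - 18*s*w^2 + w^3)/(w*(5*s*w - 40*s + w^2 - 8*w))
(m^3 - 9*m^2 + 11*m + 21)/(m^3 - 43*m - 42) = (m - 3)/(m + 6)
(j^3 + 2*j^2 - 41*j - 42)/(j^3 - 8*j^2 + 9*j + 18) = (j + 7)/(j - 3)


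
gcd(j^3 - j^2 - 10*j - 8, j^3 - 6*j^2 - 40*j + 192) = j - 4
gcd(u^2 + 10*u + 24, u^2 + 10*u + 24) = u^2 + 10*u + 24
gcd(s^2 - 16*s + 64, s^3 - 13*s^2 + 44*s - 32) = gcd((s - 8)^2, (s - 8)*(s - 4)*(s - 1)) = s - 8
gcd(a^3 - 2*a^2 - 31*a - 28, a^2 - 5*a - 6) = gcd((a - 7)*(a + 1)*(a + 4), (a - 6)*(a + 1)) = a + 1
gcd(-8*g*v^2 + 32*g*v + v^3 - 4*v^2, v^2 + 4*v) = v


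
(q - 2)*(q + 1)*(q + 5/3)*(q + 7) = q^4 + 23*q^3/3 + q^2 - 29*q - 70/3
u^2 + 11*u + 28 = (u + 4)*(u + 7)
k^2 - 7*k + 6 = (k - 6)*(k - 1)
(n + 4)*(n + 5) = n^2 + 9*n + 20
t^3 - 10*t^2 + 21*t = t*(t - 7)*(t - 3)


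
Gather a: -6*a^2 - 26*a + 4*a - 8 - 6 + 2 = -6*a^2 - 22*a - 12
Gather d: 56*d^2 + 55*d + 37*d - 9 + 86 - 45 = 56*d^2 + 92*d + 32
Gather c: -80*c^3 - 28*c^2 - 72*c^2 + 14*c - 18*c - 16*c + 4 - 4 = -80*c^3 - 100*c^2 - 20*c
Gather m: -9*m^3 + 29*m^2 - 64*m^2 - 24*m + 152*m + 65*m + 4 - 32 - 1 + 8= -9*m^3 - 35*m^2 + 193*m - 21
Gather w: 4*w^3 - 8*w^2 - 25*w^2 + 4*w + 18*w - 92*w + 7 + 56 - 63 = 4*w^3 - 33*w^2 - 70*w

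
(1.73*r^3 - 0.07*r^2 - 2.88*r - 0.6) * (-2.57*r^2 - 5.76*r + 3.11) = -4.4461*r^5 - 9.7849*r^4 + 13.1851*r^3 + 17.9131*r^2 - 5.5008*r - 1.866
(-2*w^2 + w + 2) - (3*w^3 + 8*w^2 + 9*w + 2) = -3*w^3 - 10*w^2 - 8*w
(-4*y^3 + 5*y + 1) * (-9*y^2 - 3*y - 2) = 36*y^5 + 12*y^4 - 37*y^3 - 24*y^2 - 13*y - 2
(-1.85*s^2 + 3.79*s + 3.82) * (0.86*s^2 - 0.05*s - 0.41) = -1.591*s^4 + 3.3519*s^3 + 3.8542*s^2 - 1.7449*s - 1.5662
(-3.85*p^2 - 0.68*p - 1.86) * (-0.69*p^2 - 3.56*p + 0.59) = 2.6565*p^4 + 14.1752*p^3 + 1.4327*p^2 + 6.2204*p - 1.0974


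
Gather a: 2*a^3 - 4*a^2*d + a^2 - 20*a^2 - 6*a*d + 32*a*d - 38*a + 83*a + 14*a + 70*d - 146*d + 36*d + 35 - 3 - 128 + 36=2*a^3 + a^2*(-4*d - 19) + a*(26*d + 59) - 40*d - 60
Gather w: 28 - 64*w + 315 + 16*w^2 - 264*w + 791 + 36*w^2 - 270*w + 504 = 52*w^2 - 598*w + 1638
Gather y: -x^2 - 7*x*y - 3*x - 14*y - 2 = -x^2 - 3*x + y*(-7*x - 14) - 2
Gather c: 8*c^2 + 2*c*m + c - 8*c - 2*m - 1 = 8*c^2 + c*(2*m - 7) - 2*m - 1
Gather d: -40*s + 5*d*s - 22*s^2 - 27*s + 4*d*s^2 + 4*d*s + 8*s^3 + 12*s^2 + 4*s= d*(4*s^2 + 9*s) + 8*s^3 - 10*s^2 - 63*s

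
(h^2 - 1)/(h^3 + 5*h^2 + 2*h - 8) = (h + 1)/(h^2 + 6*h + 8)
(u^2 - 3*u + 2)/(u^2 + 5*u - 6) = (u - 2)/(u + 6)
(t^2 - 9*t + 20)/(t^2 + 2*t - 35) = (t - 4)/(t + 7)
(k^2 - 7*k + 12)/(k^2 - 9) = (k - 4)/(k + 3)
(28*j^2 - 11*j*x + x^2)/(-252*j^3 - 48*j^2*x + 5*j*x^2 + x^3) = (-4*j + x)/(36*j^2 + 12*j*x + x^2)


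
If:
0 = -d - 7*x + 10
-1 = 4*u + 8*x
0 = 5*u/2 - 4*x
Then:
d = 755/72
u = -1/9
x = -5/72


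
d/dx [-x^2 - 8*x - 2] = -2*x - 8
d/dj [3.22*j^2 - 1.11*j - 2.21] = 6.44*j - 1.11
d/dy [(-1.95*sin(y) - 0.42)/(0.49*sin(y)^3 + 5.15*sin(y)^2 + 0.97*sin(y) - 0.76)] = (1.911*sin(y)^3 + 10.6599*sin(y)^2 + 4.326*sin(y) + 1.8894)*cos(y)/(0.2401*sin(y)^6 + 5.047*sin(y)^5 + 27.4731*sin(y)^4 + 9.2462*sin(y)^3 - 6.8871*sin(y)^2 - 1.4744*sin(y) + 0.5776)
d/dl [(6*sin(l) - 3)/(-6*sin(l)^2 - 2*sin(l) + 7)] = 36*(sin(l)^2 - sin(l) + 1)*cos(l)/(6*sin(l)^2 + 2*sin(l) - 7)^2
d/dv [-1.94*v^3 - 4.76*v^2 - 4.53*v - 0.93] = -5.82*v^2 - 9.52*v - 4.53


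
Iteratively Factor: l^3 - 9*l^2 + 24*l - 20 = (l - 2)*(l^2 - 7*l + 10) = (l - 5)*(l - 2)*(l - 2)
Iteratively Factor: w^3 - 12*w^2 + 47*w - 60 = (w - 5)*(w^2 - 7*w + 12) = (w - 5)*(w - 4)*(w - 3)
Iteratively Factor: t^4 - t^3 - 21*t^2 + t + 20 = (t + 4)*(t^3 - 5*t^2 - t + 5) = (t - 1)*(t + 4)*(t^2 - 4*t - 5) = (t - 1)*(t + 1)*(t + 4)*(t - 5)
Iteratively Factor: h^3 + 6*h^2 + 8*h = (h + 4)*(h^2 + 2*h) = (h + 2)*(h + 4)*(h)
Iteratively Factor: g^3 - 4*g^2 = (g)*(g^2 - 4*g) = g*(g - 4)*(g)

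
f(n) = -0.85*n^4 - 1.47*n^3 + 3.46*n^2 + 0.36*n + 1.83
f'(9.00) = -2773.17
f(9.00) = -6363.15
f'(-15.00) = 10379.31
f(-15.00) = -37295.07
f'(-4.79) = 239.70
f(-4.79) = -206.42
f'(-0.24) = -1.51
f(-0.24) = 1.96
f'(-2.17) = -0.68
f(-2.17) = 13.51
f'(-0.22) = -1.34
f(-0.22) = 1.93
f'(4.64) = -402.13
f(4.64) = -462.85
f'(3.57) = -185.84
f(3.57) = -157.74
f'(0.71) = 1.83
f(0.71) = 3.09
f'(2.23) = -43.84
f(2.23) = -17.48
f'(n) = -3.4*n^3 - 4.41*n^2 + 6.92*n + 0.36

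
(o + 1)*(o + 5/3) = o^2 + 8*o/3 + 5/3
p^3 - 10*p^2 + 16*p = p*(p - 8)*(p - 2)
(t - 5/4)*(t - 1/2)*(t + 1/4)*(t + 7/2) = t^4 + 2*t^3 - 81*t^2/16 + 13*t/16 + 35/64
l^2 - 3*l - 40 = (l - 8)*(l + 5)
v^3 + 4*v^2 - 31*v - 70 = (v - 5)*(v + 2)*(v + 7)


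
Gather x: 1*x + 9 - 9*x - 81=-8*x - 72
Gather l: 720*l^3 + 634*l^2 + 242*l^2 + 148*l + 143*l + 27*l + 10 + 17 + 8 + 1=720*l^3 + 876*l^2 + 318*l + 36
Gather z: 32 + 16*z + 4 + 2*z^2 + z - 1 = 2*z^2 + 17*z + 35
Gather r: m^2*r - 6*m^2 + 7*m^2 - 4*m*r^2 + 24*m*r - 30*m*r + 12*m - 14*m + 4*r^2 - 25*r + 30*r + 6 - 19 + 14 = m^2 - 2*m + r^2*(4 - 4*m) + r*(m^2 - 6*m + 5) + 1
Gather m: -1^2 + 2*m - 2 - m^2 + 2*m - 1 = -m^2 + 4*m - 4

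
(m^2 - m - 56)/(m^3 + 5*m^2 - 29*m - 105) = (m - 8)/(m^2 - 2*m - 15)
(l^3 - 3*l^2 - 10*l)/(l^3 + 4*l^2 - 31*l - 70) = l/(l + 7)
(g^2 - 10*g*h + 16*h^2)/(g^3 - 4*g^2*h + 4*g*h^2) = (g - 8*h)/(g*(g - 2*h))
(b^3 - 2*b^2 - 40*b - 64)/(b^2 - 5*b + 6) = (b^3 - 2*b^2 - 40*b - 64)/(b^2 - 5*b + 6)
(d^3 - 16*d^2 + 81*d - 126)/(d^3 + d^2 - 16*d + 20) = (d^3 - 16*d^2 + 81*d - 126)/(d^3 + d^2 - 16*d + 20)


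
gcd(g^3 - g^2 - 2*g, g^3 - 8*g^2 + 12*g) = g^2 - 2*g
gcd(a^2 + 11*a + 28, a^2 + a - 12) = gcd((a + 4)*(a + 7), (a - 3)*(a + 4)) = a + 4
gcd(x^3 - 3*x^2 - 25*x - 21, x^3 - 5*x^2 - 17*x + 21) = x^2 - 4*x - 21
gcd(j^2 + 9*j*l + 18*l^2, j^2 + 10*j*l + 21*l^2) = j + 3*l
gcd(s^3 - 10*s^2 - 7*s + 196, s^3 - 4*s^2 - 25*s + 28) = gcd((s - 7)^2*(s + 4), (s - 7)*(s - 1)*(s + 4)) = s^2 - 3*s - 28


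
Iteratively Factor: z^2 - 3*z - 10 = (z + 2)*(z - 5)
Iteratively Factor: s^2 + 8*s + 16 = (s + 4)*(s + 4)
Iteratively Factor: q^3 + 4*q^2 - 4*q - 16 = (q + 4)*(q^2 - 4) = (q + 2)*(q + 4)*(q - 2)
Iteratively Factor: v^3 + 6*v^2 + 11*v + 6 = (v + 1)*(v^2 + 5*v + 6) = (v + 1)*(v + 2)*(v + 3)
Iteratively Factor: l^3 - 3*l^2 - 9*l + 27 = (l - 3)*(l^2 - 9) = (l - 3)^2*(l + 3)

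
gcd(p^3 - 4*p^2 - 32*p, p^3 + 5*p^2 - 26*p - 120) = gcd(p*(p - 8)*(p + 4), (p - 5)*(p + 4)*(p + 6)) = p + 4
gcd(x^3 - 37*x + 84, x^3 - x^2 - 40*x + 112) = x^2 + 3*x - 28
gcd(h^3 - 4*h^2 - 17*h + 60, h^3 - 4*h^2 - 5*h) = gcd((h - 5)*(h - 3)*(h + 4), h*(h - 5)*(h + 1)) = h - 5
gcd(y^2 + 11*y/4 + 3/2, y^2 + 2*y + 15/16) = y + 3/4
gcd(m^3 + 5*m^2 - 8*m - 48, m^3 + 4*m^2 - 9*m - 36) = m^2 + m - 12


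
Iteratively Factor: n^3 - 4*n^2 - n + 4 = (n - 4)*(n^2 - 1) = (n - 4)*(n - 1)*(n + 1)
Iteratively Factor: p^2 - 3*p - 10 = (p + 2)*(p - 5)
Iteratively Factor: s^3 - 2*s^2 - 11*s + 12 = (s - 4)*(s^2 + 2*s - 3) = (s - 4)*(s + 3)*(s - 1)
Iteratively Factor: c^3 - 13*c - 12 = (c + 1)*(c^2 - c - 12) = (c - 4)*(c + 1)*(c + 3)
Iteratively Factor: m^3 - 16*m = (m - 4)*(m^2 + 4*m) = m*(m - 4)*(m + 4)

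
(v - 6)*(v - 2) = v^2 - 8*v + 12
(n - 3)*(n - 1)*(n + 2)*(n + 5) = n^4 + 3*n^3 - 15*n^2 - 19*n + 30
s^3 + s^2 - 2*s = s*(s - 1)*(s + 2)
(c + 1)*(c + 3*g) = c^2 + 3*c*g + c + 3*g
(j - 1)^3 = j^3 - 3*j^2 + 3*j - 1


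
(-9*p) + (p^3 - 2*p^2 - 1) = p^3 - 2*p^2 - 9*p - 1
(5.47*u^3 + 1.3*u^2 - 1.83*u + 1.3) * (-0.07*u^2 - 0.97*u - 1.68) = -0.3829*u^5 - 5.3969*u^4 - 10.3225*u^3 - 0.4999*u^2 + 1.8134*u - 2.184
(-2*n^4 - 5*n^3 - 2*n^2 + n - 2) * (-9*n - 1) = 18*n^5 + 47*n^4 + 23*n^3 - 7*n^2 + 17*n + 2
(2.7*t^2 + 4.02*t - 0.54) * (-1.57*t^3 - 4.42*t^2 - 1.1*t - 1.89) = -4.239*t^5 - 18.2454*t^4 - 19.8906*t^3 - 7.1382*t^2 - 7.0038*t + 1.0206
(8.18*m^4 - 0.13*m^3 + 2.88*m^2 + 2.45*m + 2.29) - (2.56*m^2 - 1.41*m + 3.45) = 8.18*m^4 - 0.13*m^3 + 0.32*m^2 + 3.86*m - 1.16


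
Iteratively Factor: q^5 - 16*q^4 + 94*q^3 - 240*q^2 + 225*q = (q - 5)*(q^4 - 11*q^3 + 39*q^2 - 45*q) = (q - 5)*(q - 3)*(q^3 - 8*q^2 + 15*q) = (q - 5)*(q - 3)^2*(q^2 - 5*q) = (q - 5)^2*(q - 3)^2*(q)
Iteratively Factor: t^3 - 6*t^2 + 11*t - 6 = (t - 3)*(t^2 - 3*t + 2) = (t - 3)*(t - 1)*(t - 2)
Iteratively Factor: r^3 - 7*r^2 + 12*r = (r - 3)*(r^2 - 4*r) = r*(r - 3)*(r - 4)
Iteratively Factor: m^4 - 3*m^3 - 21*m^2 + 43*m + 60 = (m + 4)*(m^3 - 7*m^2 + 7*m + 15) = (m - 5)*(m + 4)*(m^2 - 2*m - 3) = (m - 5)*(m - 3)*(m + 4)*(m + 1)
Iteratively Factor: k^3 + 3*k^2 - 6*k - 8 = (k + 4)*(k^2 - k - 2) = (k + 1)*(k + 4)*(k - 2)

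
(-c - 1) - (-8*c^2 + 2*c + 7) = 8*c^2 - 3*c - 8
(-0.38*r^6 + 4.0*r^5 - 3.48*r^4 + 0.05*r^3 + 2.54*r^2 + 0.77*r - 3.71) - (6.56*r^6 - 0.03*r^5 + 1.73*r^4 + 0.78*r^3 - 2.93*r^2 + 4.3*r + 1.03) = -6.94*r^6 + 4.03*r^5 - 5.21*r^4 - 0.73*r^3 + 5.47*r^2 - 3.53*r - 4.74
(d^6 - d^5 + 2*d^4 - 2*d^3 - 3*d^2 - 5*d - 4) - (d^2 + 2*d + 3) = d^6 - d^5 + 2*d^4 - 2*d^3 - 4*d^2 - 7*d - 7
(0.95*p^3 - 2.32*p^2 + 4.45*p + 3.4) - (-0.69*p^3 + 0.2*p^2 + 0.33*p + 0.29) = 1.64*p^3 - 2.52*p^2 + 4.12*p + 3.11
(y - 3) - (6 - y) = 2*y - 9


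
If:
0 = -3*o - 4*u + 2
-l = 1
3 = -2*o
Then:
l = -1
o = -3/2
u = 13/8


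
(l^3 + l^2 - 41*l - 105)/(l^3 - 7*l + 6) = (l^2 - 2*l - 35)/(l^2 - 3*l + 2)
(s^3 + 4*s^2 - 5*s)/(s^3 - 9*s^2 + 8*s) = (s + 5)/(s - 8)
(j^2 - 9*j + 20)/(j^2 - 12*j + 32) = (j - 5)/(j - 8)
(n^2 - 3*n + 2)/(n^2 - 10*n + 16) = (n - 1)/(n - 8)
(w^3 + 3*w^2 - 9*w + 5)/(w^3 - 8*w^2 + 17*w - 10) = (w^2 + 4*w - 5)/(w^2 - 7*w + 10)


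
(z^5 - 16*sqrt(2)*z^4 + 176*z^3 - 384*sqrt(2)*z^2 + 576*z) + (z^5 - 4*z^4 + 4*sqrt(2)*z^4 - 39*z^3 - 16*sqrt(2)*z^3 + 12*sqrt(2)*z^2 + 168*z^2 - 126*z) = 2*z^5 - 12*sqrt(2)*z^4 - 4*z^4 - 16*sqrt(2)*z^3 + 137*z^3 - 372*sqrt(2)*z^2 + 168*z^2 + 450*z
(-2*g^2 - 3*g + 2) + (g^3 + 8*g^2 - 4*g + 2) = g^3 + 6*g^2 - 7*g + 4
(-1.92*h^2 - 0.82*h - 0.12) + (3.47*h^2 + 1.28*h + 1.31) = 1.55*h^2 + 0.46*h + 1.19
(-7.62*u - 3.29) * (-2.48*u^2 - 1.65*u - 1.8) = 18.8976*u^3 + 20.7322*u^2 + 19.1445*u + 5.922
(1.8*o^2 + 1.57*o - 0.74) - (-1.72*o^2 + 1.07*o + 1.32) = 3.52*o^2 + 0.5*o - 2.06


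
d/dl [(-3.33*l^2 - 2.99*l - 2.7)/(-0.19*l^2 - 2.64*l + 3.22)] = (8.2231*l^2 - 22.4712*l - 16.7558)/(0.0361*l^4 + 1.0032*l^3 + 5.746*l^2 - 17.0016*l + 10.3684)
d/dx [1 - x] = -1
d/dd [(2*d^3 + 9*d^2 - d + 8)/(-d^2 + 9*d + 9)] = (-2*d^4 + 36*d^3 + 134*d^2 + 178*d - 81)/(d^4 - 18*d^3 + 63*d^2 + 162*d + 81)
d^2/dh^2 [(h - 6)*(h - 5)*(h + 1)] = 6*h - 20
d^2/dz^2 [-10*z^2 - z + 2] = -20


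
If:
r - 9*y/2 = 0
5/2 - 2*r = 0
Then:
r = 5/4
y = 5/18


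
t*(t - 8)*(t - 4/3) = t^3 - 28*t^2/3 + 32*t/3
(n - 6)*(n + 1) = n^2 - 5*n - 6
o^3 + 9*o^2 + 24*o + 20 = (o + 2)^2*(o + 5)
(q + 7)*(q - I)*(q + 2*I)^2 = q^4 + 7*q^3 + 3*I*q^3 + 21*I*q^2 + 4*I*q + 28*I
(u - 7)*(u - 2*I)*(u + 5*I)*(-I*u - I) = -I*u^4 + 3*u^3 + 6*I*u^3 - 18*u^2 - 3*I*u^2 - 21*u + 60*I*u + 70*I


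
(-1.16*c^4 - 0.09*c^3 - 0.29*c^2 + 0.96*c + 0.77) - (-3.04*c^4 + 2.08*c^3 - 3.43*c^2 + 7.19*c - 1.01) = 1.88*c^4 - 2.17*c^3 + 3.14*c^2 - 6.23*c + 1.78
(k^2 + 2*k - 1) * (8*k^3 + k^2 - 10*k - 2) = 8*k^5 + 17*k^4 - 16*k^3 - 23*k^2 + 6*k + 2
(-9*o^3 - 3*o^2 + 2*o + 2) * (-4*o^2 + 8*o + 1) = 36*o^5 - 60*o^4 - 41*o^3 + 5*o^2 + 18*o + 2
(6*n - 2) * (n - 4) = 6*n^2 - 26*n + 8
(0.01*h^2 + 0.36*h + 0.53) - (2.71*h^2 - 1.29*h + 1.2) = -2.7*h^2 + 1.65*h - 0.67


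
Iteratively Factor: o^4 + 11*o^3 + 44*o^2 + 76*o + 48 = (o + 3)*(o^3 + 8*o^2 + 20*o + 16) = (o + 2)*(o + 3)*(o^2 + 6*o + 8) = (o + 2)*(o + 3)*(o + 4)*(o + 2)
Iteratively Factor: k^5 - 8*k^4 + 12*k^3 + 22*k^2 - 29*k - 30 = (k - 5)*(k^4 - 3*k^3 - 3*k^2 + 7*k + 6) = (k - 5)*(k - 3)*(k^3 - 3*k - 2) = (k - 5)*(k - 3)*(k + 1)*(k^2 - k - 2) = (k - 5)*(k - 3)*(k + 1)^2*(k - 2)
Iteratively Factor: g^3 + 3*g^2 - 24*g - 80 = (g + 4)*(g^2 - g - 20) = (g - 5)*(g + 4)*(g + 4)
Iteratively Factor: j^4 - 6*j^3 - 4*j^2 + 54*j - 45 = (j - 1)*(j^3 - 5*j^2 - 9*j + 45) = (j - 3)*(j - 1)*(j^2 - 2*j - 15) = (j - 5)*(j - 3)*(j - 1)*(j + 3)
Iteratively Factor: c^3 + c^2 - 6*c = (c)*(c^2 + c - 6) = c*(c - 2)*(c + 3)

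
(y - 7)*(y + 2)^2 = y^3 - 3*y^2 - 24*y - 28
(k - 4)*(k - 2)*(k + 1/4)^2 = k^4 - 11*k^3/2 + 81*k^2/16 + 29*k/8 + 1/2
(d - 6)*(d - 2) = d^2 - 8*d + 12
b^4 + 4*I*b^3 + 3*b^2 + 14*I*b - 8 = (b - 2*I)*(b + I)^2*(b + 4*I)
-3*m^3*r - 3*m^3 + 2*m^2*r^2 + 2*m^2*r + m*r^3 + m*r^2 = (-m + r)*(3*m + r)*(m*r + m)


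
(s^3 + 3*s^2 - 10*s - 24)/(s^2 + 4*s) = s - 1 - 6/s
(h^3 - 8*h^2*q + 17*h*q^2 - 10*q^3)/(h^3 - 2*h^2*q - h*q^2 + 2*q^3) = (h - 5*q)/(h + q)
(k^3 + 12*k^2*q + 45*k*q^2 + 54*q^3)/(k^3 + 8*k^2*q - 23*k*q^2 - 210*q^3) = (-k^2 - 6*k*q - 9*q^2)/(-k^2 - 2*k*q + 35*q^2)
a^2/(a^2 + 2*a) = a/(a + 2)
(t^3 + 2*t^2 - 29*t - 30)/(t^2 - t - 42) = (t^2 - 4*t - 5)/(t - 7)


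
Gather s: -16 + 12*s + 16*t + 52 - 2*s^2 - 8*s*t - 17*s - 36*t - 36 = -2*s^2 + s*(-8*t - 5) - 20*t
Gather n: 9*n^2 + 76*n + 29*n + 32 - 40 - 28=9*n^2 + 105*n - 36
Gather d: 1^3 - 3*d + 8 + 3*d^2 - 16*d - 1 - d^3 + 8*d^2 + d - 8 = -d^3 + 11*d^2 - 18*d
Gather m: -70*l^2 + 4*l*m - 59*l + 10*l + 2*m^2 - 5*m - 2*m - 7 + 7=-70*l^2 - 49*l + 2*m^2 + m*(4*l - 7)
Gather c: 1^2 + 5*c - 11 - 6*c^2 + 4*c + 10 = -6*c^2 + 9*c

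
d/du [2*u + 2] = 2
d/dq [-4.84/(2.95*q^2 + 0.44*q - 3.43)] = (28.556*q + 2.1296)/(2.95*q^2 + 0.44*q - 3.43)^2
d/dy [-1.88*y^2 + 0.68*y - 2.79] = 0.68 - 3.76*y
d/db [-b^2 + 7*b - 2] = 7 - 2*b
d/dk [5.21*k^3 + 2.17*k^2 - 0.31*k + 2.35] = 15.63*k^2 + 4.34*k - 0.31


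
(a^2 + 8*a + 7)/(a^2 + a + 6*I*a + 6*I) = (a + 7)/(a + 6*I)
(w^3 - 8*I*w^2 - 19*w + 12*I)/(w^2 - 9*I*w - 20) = (w^2 - 4*I*w - 3)/(w - 5*I)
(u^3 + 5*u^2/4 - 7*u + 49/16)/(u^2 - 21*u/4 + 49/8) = (4*u^2 + 12*u - 7)/(2*(2*u - 7))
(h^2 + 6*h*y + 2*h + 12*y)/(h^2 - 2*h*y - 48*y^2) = (-h - 2)/(-h + 8*y)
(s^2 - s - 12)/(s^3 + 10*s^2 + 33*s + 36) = (s - 4)/(s^2 + 7*s + 12)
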